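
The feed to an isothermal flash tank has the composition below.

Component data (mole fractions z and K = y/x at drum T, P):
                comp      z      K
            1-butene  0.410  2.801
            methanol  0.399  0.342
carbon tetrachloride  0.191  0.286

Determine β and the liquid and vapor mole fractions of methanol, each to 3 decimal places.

Let β = V/F and solve Σ zᵢ(Kᵢ−1)/(1+β(Kᵢ−1)) = 0.
Feasibility: ΣzᵢKᵢ = 1.339, Σzᵢ/Kᵢ = 1.981 — both > 1, two phases present.
Newton–Raphson from β = 0.5:
  β = 0.500: g = -0.2148, g' = -0.987 → β = 0.282
  β = 0.282: g = -0.0038, g' = -0.998 → β = 0.279
Converged at β = 0.279.
Compositions from xᵢ = zᵢ/(1+β(Kᵢ−1)), yᵢ = Kᵢxᵢ:
  1-butene: x = 0.273, y = 0.765
  methanol: x = 0.489, y = 0.167
  carbon tetrachloride: x = 0.238, y = 0.068

β = 0.279, x_methanol = 0.489, y_methanol = 0.167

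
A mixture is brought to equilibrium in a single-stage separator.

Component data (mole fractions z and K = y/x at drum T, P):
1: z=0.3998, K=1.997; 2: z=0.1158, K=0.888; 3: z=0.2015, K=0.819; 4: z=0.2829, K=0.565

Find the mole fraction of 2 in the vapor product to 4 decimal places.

y_2 = 0.1117

Let β = V/F and solve Σ zᵢ(Kᵢ−1)/(1+β(Kᵢ−1)) = 0.
g(0) = ΣzᵢKᵢ − 1 = 0.2261 and g(1) = 1 − Σzᵢ/Kᵢ = -0.0773, so a root lies in (0, 1).
Iterate (Newton) starting at β = 0.5:
  β = 0.5000: g = 0.05489, g' = -0.2740 → β = 0.7003
  β = 0.7003: g = 0.00190, g' = -0.2589 → β = 0.7077
Converged at β = 0.7077.
Compositions from xᵢ = zᵢ/(1+β(Kᵢ−1)), yᵢ = Kᵢxᵢ:
  1: x = 0.2344, y = 0.4681
  2: x = 0.1258, y = 0.1117
  3: x = 0.2311, y = 0.1893
  4: x = 0.4087, y = 0.2309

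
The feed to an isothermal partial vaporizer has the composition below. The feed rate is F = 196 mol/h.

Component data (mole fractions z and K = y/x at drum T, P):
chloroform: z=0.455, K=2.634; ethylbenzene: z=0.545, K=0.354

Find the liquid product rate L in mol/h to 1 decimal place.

Rachford–Rice: g(V/F) = Σ zᵢ(Kᵢ−1)/(1+V/F(Kᵢ−1)) = 0.
Check two-phase: ΣzᵢKᵢ = 1.391 > 1 and Σzᵢ/Kᵢ = 1.712 > 1, so g(0) = 0.391 > 0 and g(1) = -0.712 < 0.
Newton iteration, V/F⁰ = 0.37:
  V/F = 0.370: g = 0.0007, g' = -0.865 → V/F = 0.371
Converged at V/F = 0.371.
Then V = V/F·F = 0.3708·196 = 72.7 mol/h and L = F − V = 123.3 mol/h.

L = 123.3 mol/h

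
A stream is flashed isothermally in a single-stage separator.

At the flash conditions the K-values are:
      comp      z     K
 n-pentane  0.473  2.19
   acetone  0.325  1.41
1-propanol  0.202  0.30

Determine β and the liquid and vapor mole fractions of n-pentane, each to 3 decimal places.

β = 0.885, x_n-pentane = 0.230, y_n-pentane = 0.504

Let β = V/F and solve Σ zᵢ(Kᵢ−1)/(1+β(Kᵢ−1)) = 0.
Check two-phase: ΣzᵢKᵢ = 1.555 > 1 and Σzᵢ/Kᵢ = 1.120 > 1, so g(0) = 0.555 > 0 and g(1) = -0.120 < 0.
Iterate (Newton) starting at β = 0.35:
  β = 0.350: g = 0.3266, g' = -0.549 → β = 0.945
  β = 0.945: g = -0.0564, g' = -1.039 → β = 0.890
  β = 0.890: g = -0.0044, g' = -0.885 → β = 0.885
Converged at β = 0.885.
Compositions from xᵢ = zᵢ/(1+β(Kᵢ−1)), yᵢ = Kᵢxᵢ:
  n-pentane: x = 0.230, y = 0.504
  acetone: x = 0.238, y = 0.336
  1-propanol: x = 0.531, y = 0.159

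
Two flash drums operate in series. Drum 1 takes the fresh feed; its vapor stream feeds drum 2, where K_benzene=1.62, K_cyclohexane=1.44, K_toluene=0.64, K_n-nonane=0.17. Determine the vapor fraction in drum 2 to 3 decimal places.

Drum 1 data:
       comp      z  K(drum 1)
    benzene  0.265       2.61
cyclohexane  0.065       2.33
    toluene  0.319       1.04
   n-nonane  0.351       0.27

V/F (drum 2) = 0.296

Drum 1:
Material balance + equilibrium reduce to Σ zᵢ(Kᵢ−1)/(1+ψ₁(Kᵢ−1)) = 0.
g(0) = ΣzᵢKᵢ − 1 = 0.270 and g(1) = 1 − Σzᵢ/Kᵢ = -0.736, so a root lies in (0, 1).
Newton–Raphson from ψ₁ = 0.5:
  ψ₁ = 0.500: g = -0.1027, g' = -0.717 → ψ₁ = 0.357
  ψ₁ = 0.357: g = -0.0042, g' = -0.672 → ψ₁ = 0.350
Converged at ψ₁ = 0.350.
Drum-1 compositions:
  benzene: x = 0.169, y = 0.442
  cyclohexane: x = 0.044, y = 0.103
  toluene: x = 0.315, y = 0.327
  n-nonane: x = 0.472, y = 0.127
Drum-2 feed = drum-1 vapor: z₂ = (0.4422, 0.1033, 0.3272, 0.1273).
Drum 2:
Rachford–Rice: g(ψ₂) = Σ zᵢ(Kᵢ−1)/(1+ψ₂(Kᵢ−1)) = 0.
g(0) = ΣzᵢKᵢ − 1 = 0.096 and g(1) = 1 − Σzᵢ/Kᵢ = -0.605, so a root lies in (0, 1).
Newton iteration, ψ₂⁰ = 0.5:
  ψ₂ = 0.500: g = -0.0778, g' = -0.432 → ψ₂ = 0.320
  ψ₂ = 0.320: g = -0.0084, g' = -0.351 → ψ₂ = 0.296
Converged at ψ₂ = 0.296.
  benzene: x = 0.374, y = 0.605
  cyclohexane: x = 0.091, y = 0.132
  toluene: x = 0.366, y = 0.234
  n-nonane: x = 0.169, y = 0.029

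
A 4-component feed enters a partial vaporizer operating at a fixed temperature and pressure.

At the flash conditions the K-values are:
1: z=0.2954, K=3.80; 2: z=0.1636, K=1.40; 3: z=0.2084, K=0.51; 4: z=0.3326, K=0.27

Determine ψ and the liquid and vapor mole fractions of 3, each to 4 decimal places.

ψ = 0.3760, x_3 = 0.2555, y_3 = 0.1303

Let ψ = V/F and solve Σ zᵢ(Kᵢ−1)/(1+ψ(Kᵢ−1)) = 0.
Check two-phase: ΣzᵢKᵢ = 1.5476 > 1 and Σzᵢ/Kᵢ = 1.8351 > 1, so g(0) = 0.5476 > 0 and g(1) = -0.8351 < 0.
Newton iteration, ψ⁰ = 0.66:
  ψ = 0.6600: g = -0.27727, g' = -1.0713 → ψ = 0.4012
  ψ = 0.4012: g = -0.02451, g' = -0.9651 → ψ = 0.3758
  ψ = 0.3758: g = 0.00020, g' = -0.9814 → ψ = 0.3760
Converged at ψ = 0.3760.
Compositions from xᵢ = zᵢ/(1+ψ(Kᵢ−1)), yᵢ = Kᵢxᵢ:
  1: x = 0.1439, y = 0.5468
  2: x = 0.1422, y = 0.1991
  3: x = 0.2555, y = 0.1303
  4: x = 0.4584, y = 0.1238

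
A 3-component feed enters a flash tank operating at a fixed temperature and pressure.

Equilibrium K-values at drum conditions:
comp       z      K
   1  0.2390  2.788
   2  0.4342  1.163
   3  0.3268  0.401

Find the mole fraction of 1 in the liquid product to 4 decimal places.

x_1 = 0.1233

Rachford–Rice: g(ψ) = Σ zᵢ(Kᵢ−1)/(1+ψ(Kᵢ−1)) = 0.
g(0) = ΣzᵢKᵢ − 1 = 0.3024 and g(1) = 1 − Σzᵢ/Kᵢ = -0.2740, so a root lies in (0, 1).
Iterate (Newton) starting at ψ = 0.5:
  ψ = 0.5000: g = 0.01162, g' = -0.4618 → ψ = 0.5252
  ψ = 0.5252: g = -0.00001, g' = -0.4626 → ψ = 0.5251
Converged at ψ = 0.5251.
Compositions from xᵢ = zᵢ/(1+ψ(Kᵢ−1)), yᵢ = Kᵢxᵢ:
  1: x = 0.1233, y = 0.3437
  2: x = 0.4000, y = 0.4652
  3: x = 0.4768, y = 0.1912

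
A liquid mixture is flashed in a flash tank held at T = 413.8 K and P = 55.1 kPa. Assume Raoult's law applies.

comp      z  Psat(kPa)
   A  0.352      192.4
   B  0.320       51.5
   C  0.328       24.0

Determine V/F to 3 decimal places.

Raoult's law: Kᵢ = Pᵢˢᵃᵗ/P = Pᵢˢᵃᵗ/55.1.
  K_A = 192.4/55.1 = 3.49183, K_B = 51.5/55.1 = 0.93466, K_C = 24.0/55.1 = 0.43557
Rachford–Rice: g(V/F) = Σ zᵢ(Kᵢ−1)/(1+V/F(Kᵢ−1)) = 0.
Feasibility: ΣzᵢKᵢ = 1.671, Σzᵢ/Kᵢ = 1.196 — both > 1, two phases present.
Newton–Raphson from V/F = 0.5:
  V/F = 0.500: g = 0.1110, g' = -0.638 → V/F = 0.674
  V/F = 0.674: g = 0.0066, g' = -0.578 → V/F = 0.686
Converged at V/F = 0.686.

V/F = 0.686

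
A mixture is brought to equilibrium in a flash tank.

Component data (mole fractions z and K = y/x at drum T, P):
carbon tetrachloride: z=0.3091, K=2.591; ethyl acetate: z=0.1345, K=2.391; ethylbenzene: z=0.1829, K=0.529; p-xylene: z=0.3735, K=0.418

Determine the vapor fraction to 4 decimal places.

Newton–Raphson from ψ = 0.5:
  ψ = 0.5000: g = -0.03504, g' = -0.6543 → ψ = 0.4464
  ψ = 0.4464: g = 0.00018, g' = -0.6625 → ψ = 0.4467
Converged at ψ = 0.4467.

ψ = 0.4467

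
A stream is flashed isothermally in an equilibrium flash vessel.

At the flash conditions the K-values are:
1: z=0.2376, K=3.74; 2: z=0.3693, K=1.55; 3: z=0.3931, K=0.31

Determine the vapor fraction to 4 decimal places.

Let ψ = V/F and solve Σ zᵢ(Kᵢ−1)/(1+ψ(Kᵢ−1)) = 0.
Feasibility: ΣzᵢKᵢ = 1.5829, Σzᵢ/Kᵢ = 1.5699 — both > 1, two phases present.
Newton–Raphson from ψ = 0.5:
  ψ = 0.5000: g = 0.01989, g' = -0.8225 → ψ = 0.5242
  ψ = 0.5242: g = -0.00005, g' = -0.8272 → ψ = 0.5241
Converged at ψ = 0.5241.

ψ = 0.5241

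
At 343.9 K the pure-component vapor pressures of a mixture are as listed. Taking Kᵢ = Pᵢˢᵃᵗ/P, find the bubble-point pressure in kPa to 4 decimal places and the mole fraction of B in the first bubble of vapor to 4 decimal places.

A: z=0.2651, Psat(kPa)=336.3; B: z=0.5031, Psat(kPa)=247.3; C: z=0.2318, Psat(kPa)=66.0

Pbub = 228.8686 kPa, y_B = 0.5436

At the bubble point ψ → 0, so ΣzᵢKᵢ = 1 with Kᵢ = Pᵢˢᵃᵗ/P ⇒ P = ΣzᵢPᵢˢᵃᵗ.
P = 0.2651·336.3 + 0.5031·247.3 + 0.2318·66.0 = 228.8686 kPa
yᵢ = zᵢPᵢˢᵃᵗ/P ⇒ y_B = 0.5031·247.3/228.8686 = 0.5436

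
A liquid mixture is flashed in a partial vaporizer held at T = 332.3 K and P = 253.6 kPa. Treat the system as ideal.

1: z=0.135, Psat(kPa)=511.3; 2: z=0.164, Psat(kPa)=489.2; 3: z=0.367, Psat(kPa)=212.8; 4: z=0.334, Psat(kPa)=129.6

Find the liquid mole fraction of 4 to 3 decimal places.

Raoult's law: Kᵢ = Pᵢˢᵃᵗ/P = Pᵢˢᵃᵗ/253.6.
  K_1 = 511.3/253.6 = 2.01617, K_2 = 489.2/253.6 = 1.92902, K_3 = 212.8/253.6 = 0.83912, K_4 = 129.6/253.6 = 0.51104
Newton–Raphson from β = 0.5:
  β = 0.500: g = -0.0854, g' = -0.278 → β = 0.193
  β = 0.193: g = 0.0025, g' = -0.307 → β = 0.202
Converged at β = 0.202.
Compositions from xᵢ = zᵢ/(1+β(Kᵢ−1)), yᵢ = Kᵢxᵢ:
  1: x = 0.112, y = 0.226
  2: x = 0.138, y = 0.266
  3: x = 0.379, y = 0.318
  4: x = 0.371, y = 0.189

x_4 = 0.371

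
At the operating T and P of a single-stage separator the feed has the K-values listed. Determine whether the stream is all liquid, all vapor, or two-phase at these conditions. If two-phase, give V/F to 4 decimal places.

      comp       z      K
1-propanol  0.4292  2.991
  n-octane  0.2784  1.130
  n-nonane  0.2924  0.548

ΣzᵢKᵢ = 1.7586; Σzᵢ/Kᵢ = 0.9234.
Since Σzᵢ/Kᵢ < 1 the mixture is above its dew point — single vapor phase.

all vapor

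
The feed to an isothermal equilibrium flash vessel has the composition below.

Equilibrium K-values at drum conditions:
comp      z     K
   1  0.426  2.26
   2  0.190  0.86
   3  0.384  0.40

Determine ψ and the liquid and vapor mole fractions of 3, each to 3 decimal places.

Rachford–Rice: g(ψ) = Σ zᵢ(Kᵢ−1)/(1+ψ(Kᵢ−1)) = 0.
Check two-phase: ΣzᵢKᵢ = 1.280 > 1 and Σzᵢ/Kᵢ = 1.369 > 1, so g(0) = 0.280 > 0 and g(1) = -0.369 < 0.
Newton iteration, ψ⁰ = 0.59:
  ψ = 0.590: g = -0.0778, g' = -0.558 → ψ = 0.451
  ψ = 0.451: g = -0.0018, g' = -0.539 → ψ = 0.447
Converged at ψ = 0.447.
Compositions from xᵢ = zᵢ/(1+ψ(Kᵢ−1)), yᵢ = Kᵢxᵢ:
  1: x = 0.272, y = 0.616
  2: x = 0.203, y = 0.174
  3: x = 0.525, y = 0.210

ψ = 0.447, x_3 = 0.525, y_3 = 0.210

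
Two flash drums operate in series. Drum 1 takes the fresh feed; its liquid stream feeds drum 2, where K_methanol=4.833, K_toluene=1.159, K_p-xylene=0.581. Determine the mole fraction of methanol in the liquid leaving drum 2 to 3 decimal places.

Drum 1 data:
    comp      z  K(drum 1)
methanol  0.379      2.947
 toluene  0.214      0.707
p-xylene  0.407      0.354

x_methanol (drum 2) = 0.068

Drum 1:
Newton–Raphson from ψ₁ = 0.5:
  ψ₁ = 0.500: g = -0.0879, g' = -0.765 → ψ₁ = 0.385
  ψ₁ = 0.385: g = 0.0011, g' = -0.794 → ψ₁ = 0.386
Converged at ψ₁ = 0.386.
Drum-1 compositions:
  methanol: x = 0.216, y = 0.637
  toluene: x = 0.241, y = 0.171
  p-xylene: x = 0.542, y = 0.192
Drum-2 feed = drum-1 liquid: z₂ = (0.2163, 0.2413, 0.5424).
Drum 2:
Newton–Raphson from ψ₂ = 0.5:
  ψ₂ = 0.500: g = 0.0323, g' = -0.531 → ψ₂ = 0.561
  ψ₂ = 0.561: g = 0.0014, g' = -0.488 → ψ₂ = 0.564
Converged at ψ₂ = 0.564.
  methanol: x = 0.068, y = 0.331
  toluene: x = 0.221, y = 0.257
  p-xylene: x = 0.710, y = 0.413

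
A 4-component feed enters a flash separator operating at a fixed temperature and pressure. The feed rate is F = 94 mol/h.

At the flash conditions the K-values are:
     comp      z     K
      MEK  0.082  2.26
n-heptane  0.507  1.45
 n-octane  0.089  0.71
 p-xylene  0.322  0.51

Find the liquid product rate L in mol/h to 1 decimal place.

L = 43.3 mol/h

Rachford–Rice: g(V/F) = Σ zᵢ(Kᵢ−1)/(1+V/F(Kᵢ−1)) = 0.
Feasibility: ΣzᵢKᵢ = 1.148, Σzᵢ/Kᵢ = 1.143 — both > 1, two phases present.
Newton iteration, V/F⁰ = 0.5:
  V/F = 0.500: g = 0.0105, g' = -0.263 → V/F = 0.540
Converged at V/F = 0.540.
Then V = V/F·F = 0.5396·94 = 50.7 mol/h and L = F − V = 43.3 mol/h.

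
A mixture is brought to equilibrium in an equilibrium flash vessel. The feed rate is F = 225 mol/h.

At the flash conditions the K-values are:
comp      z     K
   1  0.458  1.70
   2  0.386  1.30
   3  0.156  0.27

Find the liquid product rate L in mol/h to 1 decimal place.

L = 36.0 mol/h

Material balance + equilibrium reduce to Σ zᵢ(Kᵢ−1)/(1+V/F(Kᵢ−1)) = 0.
Feasibility: ΣzᵢKᵢ = 1.323, Σzᵢ/Kᵢ = 1.144 — both > 1, two phases present.
Newton–Raphson from V/F = 0.5:
  V/F = 0.500: g = 0.1588, g' = -0.356 → V/F = 0.947
  V/F = 0.947: g = -0.0857, g' = -0.973 → V/F = 0.859
  V/F = 0.859: g = -0.0129, g' = -0.707 → V/F = 0.840
Converged at V/F = 0.840.
Then V = V/F·F = 0.8399·225 = 189.0 mol/h and L = F − V = 36.0 mol/h.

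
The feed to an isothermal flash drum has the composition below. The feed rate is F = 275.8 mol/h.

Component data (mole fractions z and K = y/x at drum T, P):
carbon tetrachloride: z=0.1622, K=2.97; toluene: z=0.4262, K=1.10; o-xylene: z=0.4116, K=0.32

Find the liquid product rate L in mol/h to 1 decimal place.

L = 244.5 mol/h

Let ψ = V/F and solve Σ zᵢ(Kᵢ−1)/(1+ψ(Kᵢ−1)) = 0.
Feasibility: ΣzᵢKᵢ = 1.0823, Σzᵢ/Kᵢ = 1.7283 — both > 1, two phases present.
Iterate (Newton) starting at ψ = 0.64:
  ψ = 0.6400: g = -0.31416, g' = -0.7235 → ψ = 0.2058
  ψ = 0.2058: g = -0.05632, g' = -0.5801 → ψ = 0.1087
  ψ = 0.1087: g = 0.00310, g' = -0.6531 → ψ = 0.1135
Converged at ψ = 0.1135.
Then V = ψ·F = 0.1135·275.8 = 31.3 mol/h and L = F − V = 244.5 mol/h.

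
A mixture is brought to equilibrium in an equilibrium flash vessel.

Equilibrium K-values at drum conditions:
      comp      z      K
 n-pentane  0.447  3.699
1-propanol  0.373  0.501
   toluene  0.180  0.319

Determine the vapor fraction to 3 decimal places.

Let ψ = V/F and solve Σ zᵢ(Kᵢ−1)/(1+ψ(Kᵢ−1)) = 0.
g(0) = ΣzᵢKᵢ − 1 = 0.898 and g(1) = 1 − Σzᵢ/Kᵢ = -0.430, so a root lies in (0, 1).
Newton–Raphson from ψ = 0.5:
  ψ = 0.500: g = 0.0796, g' = -0.947 → ψ = 0.584
  ψ = 0.584: g = 0.0020, g' = -0.906 → ψ = 0.586
Converged at ψ = 0.586.

ψ = 0.586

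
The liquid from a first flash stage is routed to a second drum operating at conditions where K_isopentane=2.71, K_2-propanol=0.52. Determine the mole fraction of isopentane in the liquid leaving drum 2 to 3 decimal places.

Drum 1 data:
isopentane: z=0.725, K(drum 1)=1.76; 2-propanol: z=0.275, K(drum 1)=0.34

x_isopentane (drum 2) = 0.219

Drum 1:
Rachford–Rice: g(ψ₁) = Σ zᵢ(Kᵢ−1)/(1+ψ₁(Kᵢ−1)) = 0.
Check two-phase: ΣzᵢKᵢ = 1.369 > 1 and Σzᵢ/Kᵢ = 1.221 > 1, so g(0) = 0.369 > 0 and g(1) = -0.221 < 0.
Binary case is linear: z₁(K₁−1)(1+ψ₁(K₂−1)) + z₂(K₂−1)(1+ψ₁(K₁−1)) = 0
⇒ ψ₁ = [z₁(K₁−1)+z₂(K₂−1)] / [−(K₁−1)(K₂−1)] = 0.3695/0.5016 = 0.737
Drum-1 compositions:
  isopentane: x = 0.465, y = 0.818
  2-propanol: x = 0.535, y = 0.182
Drum-2 feed = drum-1 liquid: z₂ = (0.4648, 0.5352).
Drum 2:
Rachford–Rice: g(ψ₂) = Σ zᵢ(Kᵢ−1)/(1+ψ₂(Kᵢ−1)) = 0.
g(0) = ΣzᵢKᵢ − 1 = 0.538 and g(1) = 1 − Σzᵢ/Kᵢ = -0.201, so a root lies in (0, 1).
Binary case is linear: z₁(K₁−1)(1+ψ₂(K₂−1)) + z₂(K₂−1)(1+ψ₂(K₁−1)) = 0
⇒ ψ₂ = [z₁(K₁−1)+z₂(K₂−1)] / [−(K₁−1)(K₂−1)] = 0.5379/0.8208 = 0.655
  isopentane: x = 0.219, y = 0.594
  2-propanol: x = 0.781, y = 0.406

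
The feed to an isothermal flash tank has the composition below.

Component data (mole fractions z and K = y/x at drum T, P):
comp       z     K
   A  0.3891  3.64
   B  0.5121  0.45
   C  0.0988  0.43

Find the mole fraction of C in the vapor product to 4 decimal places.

Newton iteration, ψ⁰ = 0.58:
  ψ = 0.5800: g = -0.09189, g' = -0.8289 → ψ = 0.4691
  ψ = 0.4691: g = 0.00241, g' = -0.8824 → ψ = 0.4719
Converged at ψ = 0.4719.
Compositions from xᵢ = zᵢ/(1+ψ(Kᵢ−1)), yᵢ = Kᵢxᵢ:
  A: x = 0.1733, y = 0.6307
  B: x = 0.6916, y = 0.3112
  C: x = 0.1352, y = 0.0581

y_C = 0.0581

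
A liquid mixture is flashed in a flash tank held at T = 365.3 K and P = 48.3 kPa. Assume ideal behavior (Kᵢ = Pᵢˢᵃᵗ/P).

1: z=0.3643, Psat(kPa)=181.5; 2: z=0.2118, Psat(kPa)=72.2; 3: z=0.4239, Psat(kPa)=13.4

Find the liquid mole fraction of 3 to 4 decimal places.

Raoult's law: Kᵢ = Pᵢˢᵃᵗ/P = Pᵢˢᵃᵗ/48.3.
  K_1 = 181.5/48.3 = 3.757764, K_2 = 72.2/48.3 = 1.494824, K_3 = 13.4/48.3 = 0.277433
Rachford–Rice: g(V/F) = Σ zᵢ(Kᵢ−1)/(1+V/F(Kᵢ−1)) = 0.
Check two-phase: ΣzᵢKᵢ = 1.8032 > 1 and Σzᵢ/Kᵢ = 1.7666 > 1, so g(0) = 0.8032 > 0 and g(1) = -0.7666 < 0.
Newton–Raphson from V/F = 0.5:
  V/F = 0.5000: g = 0.02679, g' = -1.0654 → V/F = 0.5251
Converged at V/F = 0.5251.
Compositions from xᵢ = zᵢ/(1+V/F(Kᵢ−1)), yᵢ = Kᵢxᵢ:
  1: x = 0.1488, y = 0.5592
  2: x = 0.1681, y = 0.2513
  3: x = 0.6831, y = 0.1895

x_3 = 0.6831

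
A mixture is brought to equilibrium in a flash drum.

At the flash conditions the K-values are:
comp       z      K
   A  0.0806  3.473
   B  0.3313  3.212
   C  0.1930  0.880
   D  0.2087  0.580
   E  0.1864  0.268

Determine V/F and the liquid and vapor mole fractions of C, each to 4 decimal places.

Rachford–Rice: g(V/F) = Σ zᵢ(Kᵢ−1)/(1+V/F(Kᵢ−1)) = 0.
Feasibility: ΣzᵢKᵢ = 1.6849, Σzᵢ/Kᵢ = 1.4010 — both > 1, two phases present.
Newton iteration, V/F⁰ = 0.5:
  V/F = 0.5000: g = 0.08629, g' = -0.7746 → V/F = 0.6114
  V/F = 0.6114: g = 0.00096, g' = -0.7682 → V/F = 0.6127
Converged at V/F = 0.6127.
Compositions from xᵢ = zᵢ/(1+V/F(Kᵢ−1)), yᵢ = Kᵢxᵢ:
  A: x = 0.0320, y = 0.1113
  B: x = 0.1407, y = 0.4518
  C: x = 0.2083, y = 0.1833
  D: x = 0.2810, y = 0.1630
  E: x = 0.3380, y = 0.0906

V/F = 0.6127, x_C = 0.2083, y_C = 0.1833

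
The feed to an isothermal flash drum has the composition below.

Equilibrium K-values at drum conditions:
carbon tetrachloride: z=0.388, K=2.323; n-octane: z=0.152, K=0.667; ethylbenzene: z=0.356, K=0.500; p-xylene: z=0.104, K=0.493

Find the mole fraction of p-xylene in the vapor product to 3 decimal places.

y_p-xylene = 0.063

Let ψ = V/F and solve Σ zᵢ(Kᵢ−1)/(1+ψ(Kᵢ−1)) = 0.
g(0) = ΣzᵢKᵢ − 1 = 0.232 and g(1) = 1 − Σzᵢ/Kᵢ = -0.318, so a root lies in (0, 1).
Iterate (Newton) starting at ψ = 0.5:
  ψ = 0.500: g = -0.0597, g' = -0.476 → ψ = 0.375
  ψ = 0.375: g = 0.0013, g' = -0.501 → ψ = 0.377
Converged at ψ = 0.377.
Compositions from xᵢ = zᵢ/(1+ψ(Kᵢ−1)), yᵢ = Kᵢxᵢ:
  carbon tetrachloride: x = 0.259, y = 0.601
  n-octane: x = 0.174, y = 0.116
  ethylbenzene: x = 0.439, y = 0.219
  p-xylene: x = 0.129, y = 0.063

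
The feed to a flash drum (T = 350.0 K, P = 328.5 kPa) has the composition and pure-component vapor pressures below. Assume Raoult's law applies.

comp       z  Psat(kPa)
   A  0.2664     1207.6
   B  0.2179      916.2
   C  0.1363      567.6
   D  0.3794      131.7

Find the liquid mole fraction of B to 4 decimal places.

x_B = 0.0886

Raoult's law: Kᵢ = Pᵢˢᵃᵗ/P = Pᵢˢᵃᵗ/328.5.
  K_A = 1207.6/328.5 = 3.676104, K_B = 916.2/328.5 = 2.789041, K_C = 567.6/328.5 = 1.727854, K_D = 131.7/328.5 = 0.400913
Iterate (Newton) starting at ψ = 0.5:
  ψ = 0.5000: g = 0.25893, g' = -0.8597 → ψ = 0.8012
  ψ = 0.8012: g = 0.01252, g' = -0.8431 → ψ = 0.8160
Converged at ψ = 0.8160.
Compositions from xᵢ = zᵢ/(1+ψ(Kᵢ−1)), yᵢ = Kᵢxᵢ:
  A: x = 0.0837, y = 0.3076
  B: x = 0.0886, y = 0.2471
  C: x = 0.0855, y = 0.1478
  D: x = 0.7422, y = 0.2976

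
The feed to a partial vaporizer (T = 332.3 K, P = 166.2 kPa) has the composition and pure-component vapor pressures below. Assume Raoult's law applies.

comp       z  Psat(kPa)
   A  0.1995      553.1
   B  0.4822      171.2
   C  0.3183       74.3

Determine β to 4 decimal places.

β = 0.4659

Raoult's law: Kᵢ = Pᵢˢᵃᵗ/P = Pᵢˢᵃᵗ/166.2.
  K_A = 553.1/166.2 = 3.327918, K_B = 171.2/166.2 = 1.030084, K_C = 74.3/166.2 = 0.447052
Let β = V/F and solve Σ zᵢ(Kᵢ−1)/(1+β(Kᵢ−1)) = 0.
g(0) = ΣzᵢKᵢ − 1 = 0.3029 and g(1) = 1 − Σzᵢ/Kᵢ = -0.2401, so a root lies in (0, 1).
Iterate (Newton) starting at β = 0.5:
  β = 0.5000: g = -0.01435, g' = -0.4172 → β = 0.4656
  β = 0.4656: g = 0.00014, g' = -0.4259 → β = 0.4659
Converged at β = 0.4659.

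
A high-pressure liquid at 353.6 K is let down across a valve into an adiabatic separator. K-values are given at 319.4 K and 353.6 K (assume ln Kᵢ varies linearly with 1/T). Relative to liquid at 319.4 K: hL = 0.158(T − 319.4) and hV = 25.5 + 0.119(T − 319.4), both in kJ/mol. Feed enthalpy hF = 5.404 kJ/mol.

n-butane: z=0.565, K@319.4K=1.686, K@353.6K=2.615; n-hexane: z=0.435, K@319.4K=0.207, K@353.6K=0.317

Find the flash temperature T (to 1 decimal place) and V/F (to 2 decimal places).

T = 324.2 K, V/F = 0.18

Adiabatic flash: solve Rachford–Rice at each trial T, then check hF = ψ·hV(T) + (1−ψ)·hL(T).
  T = 319.4 K: K = (1.686, 0.207), RR gives ψ = 0.078, H_out = 1.999 kJ/mol
  T = 353.6 K: K = (2.615, 0.317), RR gives ψ = 0.558, H_out = 18.886 kJ/mol
  T = 336.5 K: K = (2.123, 0.259), RR gives ψ = 0.375, H_out = 12.019 kJ/mol
  T = 327.9 K: K = (1.896, 0.232), RR gives ψ = 0.250, H_out = 7.647 kJ/mol
  T = 323.6 K: K = (1.788, 0.219), RR gives ψ = 0.172, H_out = 5.016 kJ/mol
  T = 325.8 K: K = (1.843, 0.226), RR gives ψ = 0.214, H_out = 6.410 kJ/mol
Linear interpolation between T = 323.6 (H_out = 5.016) and T = 325.8 (H_out = 6.410) on hF = 5.404 gives T ≈ 324.2 K, at which ψ = 0.18.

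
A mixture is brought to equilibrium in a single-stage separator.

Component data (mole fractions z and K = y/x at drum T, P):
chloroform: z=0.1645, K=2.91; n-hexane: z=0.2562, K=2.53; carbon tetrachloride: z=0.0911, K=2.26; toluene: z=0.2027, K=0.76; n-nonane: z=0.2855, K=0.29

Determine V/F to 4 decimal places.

Rachford–Rice: g(V/F) = Σ zᵢ(Kᵢ−1)/(1+V/F(Kᵢ−1)) = 0.
Feasibility: ΣzᵢKᵢ = 1.5696, Σzᵢ/Kᵢ = 1.4493 — both > 1, two phases present.
Newton iteration, V/F⁰ = 0.46:
  V/F = 0.4600: g = 0.11428, g' = -0.7667 → V/F = 0.6090
  V/F = 0.6090: g = -0.00102, g' = -0.7980 → V/F = 0.6078
Converged at V/F = 0.6078.

V/F = 0.6078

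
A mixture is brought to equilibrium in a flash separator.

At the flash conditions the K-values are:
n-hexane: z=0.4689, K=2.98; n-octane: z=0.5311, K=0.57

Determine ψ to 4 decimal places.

Material balance + equilibrium reduce to Σ zᵢ(Kᵢ−1)/(1+ψ(Kᵢ−1)) = 0.
g(0) = ΣzᵢKᵢ − 1 = 0.7000 and g(1) = 1 − Σzᵢ/Kᵢ = -0.0891, so a root lies in (0, 1).
Binary case is linear: z₁(K₁−1)(1+ψ(K₂−1)) + z₂(K₂−1)(1+ψ(K₁−1)) = 0
⇒ ψ = [z₁(K₁−1)+z₂(K₂−1)] / [−(K₁−1)(K₂−1)] = 0.70005/0.85140 = 0.8222

ψ = 0.8222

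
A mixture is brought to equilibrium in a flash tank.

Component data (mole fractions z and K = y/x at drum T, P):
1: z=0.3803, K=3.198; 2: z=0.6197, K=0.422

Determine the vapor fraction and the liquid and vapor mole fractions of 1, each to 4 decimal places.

Let ψ = V/F and solve Σ zᵢ(Kᵢ−1)/(1+ψ(Kᵢ−1)) = 0.
Feasibility: ΣzᵢKᵢ = 1.4777, Σzᵢ/Kᵢ = 1.5874 — both > 1, two phases present.
Binary case is linear: z₁(K₁−1)(1+ψ(K₂−1)) + z₂(K₂−1)(1+ψ(K₁−1)) = 0
⇒ ψ = [z₁(K₁−1)+z₂(K₂−1)] / [−(K₁−1)(K₂−1)] = 0.47771/1.27044 = 0.3760
Compositions from xᵢ = zᵢ/(1+ψ(Kᵢ−1)), yᵢ = Kᵢxᵢ:
  1: x = 0.2082, y = 0.6659
  2: x = 0.7918, y = 0.3341

ψ = 0.3760, x_1 = 0.2082, y_1 = 0.6659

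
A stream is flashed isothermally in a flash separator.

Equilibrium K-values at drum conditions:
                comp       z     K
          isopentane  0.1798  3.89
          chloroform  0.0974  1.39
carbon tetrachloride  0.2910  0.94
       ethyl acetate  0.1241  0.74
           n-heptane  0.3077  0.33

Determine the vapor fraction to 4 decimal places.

Newton iteration, ψ⁰ = 0.5:
  ψ = 0.5000: g = -0.12079, g' = -0.5861 → ψ = 0.2939
  ψ = 0.2939: g = 0.00562, g' = -0.6761 → ψ = 0.3022
  ψ = 0.3022: g = 0.00003, g' = -0.6679 → ψ = 0.3023
Converged at ψ = 0.3023.

ψ = 0.3023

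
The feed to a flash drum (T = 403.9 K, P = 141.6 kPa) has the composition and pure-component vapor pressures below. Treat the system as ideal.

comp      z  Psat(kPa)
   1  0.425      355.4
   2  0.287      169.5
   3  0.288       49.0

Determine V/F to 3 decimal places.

V/F = 0.722

Raoult's law: Kᵢ = Pᵢˢᵃᵗ/P = Pᵢˢᵃᵗ/141.6.
  K_1 = 355.4/141.6 = 2.50989, K_2 = 169.5/141.6 = 1.19703, K_3 = 49.0/141.6 = 0.34605
Material balance + equilibrium reduce to Σ zᵢ(Kᵢ−1)/(1+V/F(Kᵢ−1)) = 0.
Feasibility: ΣzᵢKᵢ = 1.510, Σzᵢ/Kᵢ = 1.241 — both > 1, two phases present.
Newton iteration, V/F⁰ = 0.34:
  V/F = 0.340: g = 0.2348, g' = -0.637 → V/F = 0.709
  V/F = 0.709: g = 0.0084, g' = -0.663 → V/F = 0.722
Converged at V/F = 0.722.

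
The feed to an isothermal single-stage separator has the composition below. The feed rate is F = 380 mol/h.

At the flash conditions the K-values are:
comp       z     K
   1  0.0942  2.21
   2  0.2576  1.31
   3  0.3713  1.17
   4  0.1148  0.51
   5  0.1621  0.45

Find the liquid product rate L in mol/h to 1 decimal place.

L = 188.5 mol/h

Rachford–Rice: g(ψ) = Σ zᵢ(Kᵢ−1)/(1+ψ(Kᵢ−1)) = 0.
g(0) = ΣzᵢKᵢ − 1 = 0.1116 and g(1) = 1 − Σzᵢ/Kᵢ = -0.1419, so a root lies in (0, 1).
Newton–Raphson from ψ = 0.57:
  ψ = 0.5700: g = -0.01505, g' = -0.2322 → ψ = 0.5052
  ψ = 0.5052: g = -0.00030, g' = -0.2234 → ψ = 0.5038
Converged at ψ = 0.5038.
Then V = ψ·F = 0.5038·380 = 191.5 mol/h and L = F − V = 188.5 mol/h.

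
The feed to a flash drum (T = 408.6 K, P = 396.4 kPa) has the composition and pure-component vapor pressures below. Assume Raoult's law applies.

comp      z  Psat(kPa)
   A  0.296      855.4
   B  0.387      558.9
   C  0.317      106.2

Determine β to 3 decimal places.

Raoult's law: Kᵢ = Pᵢˢᵃᵗ/P = Pᵢˢᵃᵗ/396.4.
  K_A = 855.4/396.4 = 2.15792, K_B = 558.9/396.4 = 1.40994, K_C = 106.2/396.4 = 0.26791
Let β = V/F and solve Σ zᵢ(Kᵢ−1)/(1+β(Kᵢ−1)) = 0.
g(0) = ΣzᵢKᵢ − 1 = 0.269 and g(1) = 1 − Σzᵢ/Kᵢ = -0.595, so a root lies in (0, 1).
Newton–Raphson from β = 0.5:
  β = 0.500: g = -0.0173, g' = -0.627 → β = 0.472
Converged at β = 0.472.

β = 0.472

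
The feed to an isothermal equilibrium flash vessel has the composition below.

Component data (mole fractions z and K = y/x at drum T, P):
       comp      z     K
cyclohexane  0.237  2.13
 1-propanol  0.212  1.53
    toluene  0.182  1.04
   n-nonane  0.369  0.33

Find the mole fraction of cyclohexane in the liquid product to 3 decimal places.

Material balance + equilibrium reduce to Σ zᵢ(Kᵢ−1)/(1+ψ(Kᵢ−1)) = 0.
Feasibility: ΣzᵢKᵢ = 1.140, Σzᵢ/Kᵢ = 1.543 — both > 1, two phases present.
Newton iteration, ψ⁰ = 0.5:
  ψ = 0.500: g = -0.1047, g' = -0.536 → ψ = 0.305
  ψ = 0.305: g = -0.0074, g' = -0.473 → ψ = 0.289
Converged at ψ = 0.289.
Compositions from xᵢ = zᵢ/(1+ψ(Kᵢ−1)), yᵢ = Kᵢxᵢ:
  cyclohexane: x = 0.179, y = 0.381
  1-propanol: x = 0.184, y = 0.281
  toluene: x = 0.180, y = 0.187
  n-nonane: x = 0.458, y = 0.151

x_cyclohexane = 0.179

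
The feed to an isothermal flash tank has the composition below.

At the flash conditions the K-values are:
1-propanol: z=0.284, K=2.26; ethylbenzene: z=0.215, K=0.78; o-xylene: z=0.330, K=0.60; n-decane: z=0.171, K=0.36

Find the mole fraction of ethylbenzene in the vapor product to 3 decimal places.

y_ethylbenzene = 0.173

Let ψ = V/F and solve Σ zᵢ(Kᵢ−1)/(1+ψ(Kᵢ−1)) = 0.
g(0) = ΣzᵢKᵢ − 1 = 0.069 and g(1) = 1 − Σzᵢ/Kᵢ = -0.426, so a root lies in (0, 1).
Newton iteration, ψ⁰ = 0.68:
  ψ = 0.680: g = -0.2380, g' = -0.464 → ψ = 0.167
  ψ = 0.167: g = -0.0177, g' = -0.467 → ψ = 0.130
Converged at ψ = 0.130.
Compositions from xᵢ = zᵢ/(1+ψ(Kᵢ−1)), yᵢ = Kᵢxᵢ:
  1-propanol: x = 0.244, y = 0.551
  ethylbenzene: x = 0.221, y = 0.173
  o-xylene: x = 0.348, y = 0.209
  n-decane: x = 0.187, y = 0.067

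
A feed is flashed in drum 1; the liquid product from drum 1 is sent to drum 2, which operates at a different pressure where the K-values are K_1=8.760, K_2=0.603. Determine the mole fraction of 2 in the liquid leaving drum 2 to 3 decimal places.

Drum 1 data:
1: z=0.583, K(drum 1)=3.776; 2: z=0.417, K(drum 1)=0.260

Drum 1:
Let ψ₁ = V/F and solve Σ zᵢ(Kᵢ−1)/(1+ψ₁(Kᵢ−1)) = 0.
g(0) = ΣzᵢKᵢ − 1 = 1.310 and g(1) = 1 − Σzᵢ/Kᵢ = -0.758, so a root lies in (0, 1).
Binary case is linear: z₁(K₁−1)(1+ψ₁(K₂−1)) + z₂(K₂−1)(1+ψ₁(K₁−1)) = 0
⇒ ψ₁ = [z₁(K₁−1)+z₂(K₂−1)] / [−(K₁−1)(K₂−1)] = 1.3098/2.0542 = 0.638
Drum-1 compositions:
  1: x = 0.210, y = 0.795
  2: x = 0.790, y = 0.205
Drum-2 feed = drum-1 liquid: z₂ = (0.2105, 0.7895).
Drum 2:
Rachford–Rice: g(ψ₂) = Σ zᵢ(Kᵢ−1)/(1+ψ₂(Kᵢ−1)) = 0.
Check two-phase: ΣzᵢKᵢ = 2.320 > 1 and Σzᵢ/Kᵢ = 1.333 > 1, so g(0) = 1.320 > 0 and g(1) = -0.333 < 0.
Binary case is linear: z₁(K₁−1)(1+ψ₂(K₂−1)) + z₂(K₂−1)(1+ψ₂(K₁−1)) = 0
⇒ ψ₂ = [z₁(K₁−1)+z₂(K₂−1)] / [−(K₁−1)(K₂−1)] = 1.3198/3.0807 = 0.428
  1: x = 0.049, y = 0.426
  2: x = 0.951, y = 0.574

x_2 (drum 2) = 0.951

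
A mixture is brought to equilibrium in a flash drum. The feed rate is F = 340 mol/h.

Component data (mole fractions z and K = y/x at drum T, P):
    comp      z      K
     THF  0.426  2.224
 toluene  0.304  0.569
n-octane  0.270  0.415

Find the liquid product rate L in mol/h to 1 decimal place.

Rachford–Rice: g(ψ) = Σ zᵢ(Kᵢ−1)/(1+ψ(Kᵢ−1)) = 0.
Feasibility: ΣzᵢKᵢ = 1.232, Σzᵢ/Kᵢ = 1.376 — both > 1, two phases present.
Newton–Raphson from ψ = 0.5:
  ψ = 0.500: g = -0.0668, g' = -0.522 → ψ = 0.372
  ψ = 0.372: g = 0.0004, g' = -0.532 → ψ = 0.373
Converged at ψ = 0.373.
Then V = ψ·F = 0.3727·340 = 126.7 mol/h and L = F − V = 213.3 mol/h.

L = 213.3 mol/h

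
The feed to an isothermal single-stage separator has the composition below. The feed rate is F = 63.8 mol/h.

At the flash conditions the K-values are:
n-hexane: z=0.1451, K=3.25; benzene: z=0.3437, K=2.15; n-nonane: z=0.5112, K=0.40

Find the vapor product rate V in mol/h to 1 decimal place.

V = 28.9 mol/h

Newton iteration, β⁰ = 0.4:
  β = 0.4000: g = 0.03897, g' = -0.7353 → β = 0.4530
  β = 0.4530: g = 0.00035, g' = -0.7237 → β = 0.4535
Converged at β = 0.4535.
Then V = β·F = 0.4535·63.8 = 28.9 mol/h and L = F − V = 34.9 mol/h.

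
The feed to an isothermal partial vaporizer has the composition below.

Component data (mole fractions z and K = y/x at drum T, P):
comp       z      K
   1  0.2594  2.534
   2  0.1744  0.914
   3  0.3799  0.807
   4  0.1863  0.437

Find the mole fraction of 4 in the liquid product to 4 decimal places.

x_4 = 0.2490

Let ψ = V/F and solve Σ zᵢ(Kᵢ−1)/(1+ψ(Kᵢ−1)) = 0.
Check two-phase: ΣzᵢKᵢ = 1.2047 > 1 and Σzᵢ/Kᵢ = 1.1902 > 1, so g(0) = 0.2047 > 0 and g(1) = -0.1902 < 0.
Iterate (Newton) starting at ψ = 0.39:
  ψ = 0.3900: g = 0.01977, g' = -0.3538 → ψ = 0.4459
  ψ = 0.4459: g = 0.00044, g' = -0.3389 → ψ = 0.4472
Converged at ψ = 0.4472.
Compositions from xᵢ = zᵢ/(1+ψ(Kᵢ−1)), yᵢ = Kᵢxᵢ:
  1: x = 0.1539, y = 0.3899
  2: x = 0.1814, y = 0.1658
  3: x = 0.4158, y = 0.3355
  4: x = 0.2490, y = 0.1088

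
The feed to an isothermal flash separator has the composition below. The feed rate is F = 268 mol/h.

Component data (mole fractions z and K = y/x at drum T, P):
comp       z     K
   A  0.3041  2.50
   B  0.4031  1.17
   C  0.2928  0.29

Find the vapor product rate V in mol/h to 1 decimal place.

Rachford–Rice: g(β) = Σ zᵢ(Kᵢ−1)/(1+β(Kᵢ−1)) = 0.
Feasibility: ΣzᵢKᵢ = 1.3168, Σzᵢ/Kᵢ = 1.4758 — both > 1, two phases present.
Newton–Raphson from β = 0.57:
  β = 0.5700: g = -0.04084, g' = -0.6250 → β = 0.5047
  β = 0.5047: g = -0.00124, g' = -0.5900 → β = 0.5026
Converged at β = 0.5026.
Then V = β·F = 0.5026·268 = 134.7 mol/h and L = F − V = 133.3 mol/h.

V = 134.7 mol/h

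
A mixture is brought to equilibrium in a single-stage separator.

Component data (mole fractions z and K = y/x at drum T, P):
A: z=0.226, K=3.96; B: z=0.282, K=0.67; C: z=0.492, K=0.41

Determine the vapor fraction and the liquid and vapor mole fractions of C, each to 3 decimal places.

ψ = 0.192, x_C = 0.555, y_C = 0.227

Rachford–Rice: g(ψ) = Σ zᵢ(Kᵢ−1)/(1+ψ(Kᵢ−1)) = 0.
g(0) = ΣzᵢKᵢ − 1 = 0.286 and g(1) = 1 − Σzᵢ/Kᵢ = -0.678, so a root lies in (0, 1).
Newton iteration, ψ⁰ = 0.5:
  ψ = 0.500: g = -0.2535, g' = -0.711 → ψ = 0.143
  ψ = 0.143: g = 0.0549, g' = -1.214 → ψ = 0.189
  ψ = 0.189: g = 0.0035, g' = -1.067 → ψ = 0.192
Converged at ψ = 0.192.
Compositions from xᵢ = zᵢ/(1+ψ(Kᵢ−1)), yᵢ = Kᵢxᵢ:
  A: x = 0.144, y = 0.571
  B: x = 0.301, y = 0.202
  C: x = 0.555, y = 0.227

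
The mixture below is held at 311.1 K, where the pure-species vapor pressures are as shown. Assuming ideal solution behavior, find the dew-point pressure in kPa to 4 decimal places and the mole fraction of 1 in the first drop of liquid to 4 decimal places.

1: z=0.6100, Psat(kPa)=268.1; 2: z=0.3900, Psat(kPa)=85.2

At the dew point ψ → 1, so Σzᵢ/Kᵢ = 1 with Kᵢ = Pᵢˢᵃᵗ/P ⇒ 1/P = Σzᵢ/Pᵢˢᵃᵗ.
1/P = 0.6100/268.1 + 0.3900/85.2 = 0.0068527 ⇒ P = 145.9271 kPa
xᵢ = zᵢP/Pᵢˢᵃᵗ ⇒ x_1 = 0.6100·145.9271/268.1 = 0.3320

Pdew = 145.9271 kPa, x_1 = 0.3320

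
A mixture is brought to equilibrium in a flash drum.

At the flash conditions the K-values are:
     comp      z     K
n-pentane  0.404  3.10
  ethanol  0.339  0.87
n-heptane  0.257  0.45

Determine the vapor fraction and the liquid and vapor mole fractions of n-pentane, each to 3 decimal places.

ψ = 0.830, x_n-pentane = 0.147, y_n-pentane = 0.457

Iterate (Newton) starting at ψ = 0.59:
  ψ = 0.590: g = 0.1219, g' = -0.532 → ψ = 0.819
  ψ = 0.819: g = 0.0054, g' = -0.505 → ψ = 0.830
Converged at ψ = 0.830.
Compositions from xᵢ = zᵢ/(1+ψ(Kᵢ−1)), yᵢ = Kᵢxᵢ:
  n-pentane: x = 0.147, y = 0.457
  ethanol: x = 0.380, y = 0.331
  n-heptane: x = 0.473, y = 0.213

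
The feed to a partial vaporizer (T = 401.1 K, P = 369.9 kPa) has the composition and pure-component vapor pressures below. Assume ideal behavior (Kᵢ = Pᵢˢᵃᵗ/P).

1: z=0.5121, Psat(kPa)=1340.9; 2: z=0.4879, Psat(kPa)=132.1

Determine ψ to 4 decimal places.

Raoult's law: Kᵢ = Pᵢˢᵃᵗ/P = Pᵢˢᵃᵗ/369.9.
  K_1 = 1340.9/369.9 = 3.625034, K_2 = 132.1/369.9 = 0.357124
Let ψ = V/F and solve Σ zᵢ(Kᵢ−1)/(1+ψ(Kᵢ−1)) = 0.
g(0) = ΣzᵢKᵢ − 1 = 1.0306 and g(1) = 1 − Σzᵢ/Kᵢ = -0.5075, so a root lies in (0, 1).
Binary case is linear: z₁(K₁−1)(1+ψ(K₂−1)) + z₂(K₂−1)(1+ψ(K₁−1)) = 0
⇒ ψ = [z₁(K₁−1)+z₂(K₂−1)] / [−(K₁−1)(K₂−1)] = 1.03062/1.68757 = 0.6107

ψ = 0.6107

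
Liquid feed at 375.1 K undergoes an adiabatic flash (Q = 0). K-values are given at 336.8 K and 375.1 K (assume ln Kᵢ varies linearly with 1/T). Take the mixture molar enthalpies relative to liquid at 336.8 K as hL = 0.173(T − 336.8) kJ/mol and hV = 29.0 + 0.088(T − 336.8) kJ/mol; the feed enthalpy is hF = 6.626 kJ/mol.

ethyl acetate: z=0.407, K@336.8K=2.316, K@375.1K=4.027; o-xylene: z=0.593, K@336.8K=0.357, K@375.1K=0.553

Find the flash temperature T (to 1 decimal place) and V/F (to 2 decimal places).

T = 338.9 K, V/F = 0.22

Adiabatic flash: solve Rachford–Rice at each trial T, then check hF = ψ·hV(T) + (1−ψ)·hL(T).
  T = 336.8 K: K = (2.316, 0.357), RR gives ψ = 0.182, H_out = 5.289 kJ/mol
  T = 375.1 K: K = (4.027, 0.553), RR gives ψ = 0.715, H_out = 25.023 kJ/mol
  T = 356.0 K: K = (3.102, 0.450), RR gives ψ = 0.458, H_out = 15.847 kJ/mol
  T = 346.4 K: K = (2.691, 0.402), RR gives ψ = 0.330, H_out = 10.961 kJ/mol
  T = 341.6 K: K = (2.499, 0.379), RR gives ψ = 0.260, H_out = 8.265 kJ/mol
  T = 339.2 K: K = (2.407, 0.368), RR gives ψ = 0.222, H_out = 6.818 kJ/mol
Linear interpolation between T = 336.8 (H_out = 5.289) and T = 339.2 (H_out = 6.818) on hF = 6.626 gives T ≈ 338.9 K, at which ψ = 0.22.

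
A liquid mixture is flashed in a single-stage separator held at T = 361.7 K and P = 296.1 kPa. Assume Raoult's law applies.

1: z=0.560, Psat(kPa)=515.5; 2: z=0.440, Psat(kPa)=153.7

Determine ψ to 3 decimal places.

Raoult's law: Kᵢ = Pᵢˢᵃᵗ/P = Pᵢˢᵃᵗ/296.1.
  K_1 = 515.5/296.1 = 1.74097, K_2 = 153.7/296.1 = 0.51908
Binary case is linear: z₁(K₁−1)(1+ψ(K₂−1)) + z₂(K₂−1)(1+ψ(K₁−1)) = 0
⇒ ψ = [z₁(K₁−1)+z₂(K₂−1)] / [−(K₁−1)(K₂−1)] = 0.2033/0.3563 = 0.571

ψ = 0.571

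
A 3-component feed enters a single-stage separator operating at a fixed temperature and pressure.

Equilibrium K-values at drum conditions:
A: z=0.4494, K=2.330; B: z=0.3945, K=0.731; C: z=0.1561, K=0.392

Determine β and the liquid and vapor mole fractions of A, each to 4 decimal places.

β = 0.7313, x_A = 0.2278, y_A = 0.5308

Let β = V/F and solve Σ zᵢ(Kᵢ−1)/(1+β(Kᵢ−1)) = 0.
Check two-phase: ΣzᵢKᵢ = 1.3967 > 1 and Σzᵢ/Kᵢ = 1.1308 > 1, so g(0) = 0.3967 > 0 and g(1) = -0.1308 < 0.
Iterate (Newton) starting at β = 0.5:
  β = 0.5000: g = 0.10001, g' = -0.4440 → β = 0.7252
  β = 0.7252: g = 0.00263, g' = -0.4347 → β = 0.7313
Converged at β = 0.7313.
Compositions from xᵢ = zᵢ/(1+β(Kᵢ−1)), yᵢ = Kᵢxᵢ:
  A: x = 0.2278, y = 0.5308
  B: x = 0.4911, y = 0.3590
  C: x = 0.2811, y = 0.1102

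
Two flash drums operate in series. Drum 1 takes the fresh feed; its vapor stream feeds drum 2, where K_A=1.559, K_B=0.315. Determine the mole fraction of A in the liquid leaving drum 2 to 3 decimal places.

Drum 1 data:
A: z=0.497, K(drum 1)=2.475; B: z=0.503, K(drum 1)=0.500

x_A (drum 2) = 0.551

Drum 1:
Iterate (Newton) starting at ψ₁ = 0.5:
  ψ₁ = 0.500: g = 0.0866, g' = -0.582 → ψ₁ = 0.649
  ψ₁ = 0.649: g = 0.0023, g' = -0.558 → ψ₁ = 0.653
Converged at ψ₁ = 0.653.
Drum-1 compositions:
  A: x = 0.253, y = 0.627
  B: x = 0.747, y = 0.373
Drum-2 feed = drum-1 vapor: z₂ = (0.6266, 0.3734).
Drum 2:
Material balance + equilibrium reduce to Σ zᵢ(Kᵢ−1)/(1+ψ₂(Kᵢ−1)) = 0.
Check two-phase: ΣzᵢKᵢ = 1.094 > 1 and Σzᵢ/Kᵢ = 1.587 > 1, so g(0) = 0.094 > 0 and g(1) = -0.587 < 0.
Binary case is linear: z₁(K₁−1)(1+ψ₂(K₂−1)) + z₂(K₂−1)(1+ψ₂(K₁−1)) = 0
⇒ ψ₂ = [z₁(K₁−1)+z₂(K₂−1)] / [−(K₁−1)(K₂−1)] = 0.0945/0.3829 = 0.247
  A: x = 0.551, y = 0.858
  B: x = 0.449, y = 0.142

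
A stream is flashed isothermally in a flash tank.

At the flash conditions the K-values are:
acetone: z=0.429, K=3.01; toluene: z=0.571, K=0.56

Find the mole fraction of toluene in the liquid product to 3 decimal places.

x_toluene = 0.820

Let ψ = V/F and solve Σ zᵢ(Kᵢ−1)/(1+ψ(Kᵢ−1)) = 0.
Feasibility: ΣzᵢKᵢ = 1.611, Σzᵢ/Kᵢ = 1.162 — both > 1, two phases present.
Binary case is linear: z₁(K₁−1)(1+ψ(K₂−1)) + z₂(K₂−1)(1+ψ(K₁−1)) = 0
⇒ ψ = [z₁(K₁−1)+z₂(K₂−1)] / [−(K₁−1)(K₂−1)] = 0.6110/0.8844 = 0.691
Compositions from xᵢ = zᵢ/(1+ψ(Kᵢ−1)), yᵢ = Kᵢxᵢ:
  acetone: x = 0.180, y = 0.541
  toluene: x = 0.820, y = 0.459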